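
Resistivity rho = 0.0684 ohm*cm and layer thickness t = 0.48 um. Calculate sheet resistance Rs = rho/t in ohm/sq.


Step 1: Convert thickness to cm: t = 0.48 um = 4.8000e-05 cm
Step 2: Rs = rho / t = 0.0684 / 4.8000e-05
Step 3: Rs = 1425.0 ohm/sq

1425.0


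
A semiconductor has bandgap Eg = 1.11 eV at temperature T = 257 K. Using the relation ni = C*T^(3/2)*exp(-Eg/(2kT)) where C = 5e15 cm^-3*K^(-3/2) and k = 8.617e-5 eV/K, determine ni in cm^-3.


Step 1: Compute kT = 8.617e-5 * 257 = 0.02214569 eV
Step 2: Exponent = -Eg/(2kT) = -1.11/(2*0.02214569) = -25.06131
Step 3: T^(3/2) = 257^1.5 = 4120.02
Step 4: ni = 5e15 * 4120.02 * exp(-25.06131) = 2.69e+08 cm^-3

2.69e+08


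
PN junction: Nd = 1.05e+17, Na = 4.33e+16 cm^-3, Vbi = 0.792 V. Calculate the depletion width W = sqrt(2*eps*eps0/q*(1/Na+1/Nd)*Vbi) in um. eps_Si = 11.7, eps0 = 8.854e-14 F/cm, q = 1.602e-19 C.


Step 1: 1/Na + 1/Nd = 1/4.33e+16 + 1/1.05e+17 = 3.26185e-17
Step 2: 2*eps*eps0/q = 2*11.7*8.854e-14/1.602e-19 = 1.293281e+07
Step 3: W^2 = 1.293281e+07 * 3.26185e-17 * 0.792 = 3.34104e-10
Step 4: W = sqrt(3.34104e-10) = 1.828e-05 cm = 0.1828 um

0.1828


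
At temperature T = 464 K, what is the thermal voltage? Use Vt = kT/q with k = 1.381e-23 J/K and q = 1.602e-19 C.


Step 1: kT = 1.381e-23 * 464 = 6.40784e-21 J
Step 2: Vt = kT/q = 6.40784e-21 / 1.602e-19
Step 3: Vt = 0.04 V

0.04


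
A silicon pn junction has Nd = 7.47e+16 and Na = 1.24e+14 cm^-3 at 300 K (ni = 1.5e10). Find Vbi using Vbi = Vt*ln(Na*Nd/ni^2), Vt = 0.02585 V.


Step 1: Compute Na*Nd/ni^2 = 1.24e+14 * 7.47e+16 / (1.5e10)^2 = 4.1168e+10
Step 2: ln(4.1168e+10) = 24.4409
Step 3: Vbi = 0.02585 * 24.4409 = 0.632 V

0.632


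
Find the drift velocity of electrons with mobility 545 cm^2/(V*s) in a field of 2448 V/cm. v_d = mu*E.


Step 1: v_d = mu * E
Step 2: v_d = 545 * 2448 = 1334160
Step 3: v_d = 1.33e+06 cm/s

1.33e+06


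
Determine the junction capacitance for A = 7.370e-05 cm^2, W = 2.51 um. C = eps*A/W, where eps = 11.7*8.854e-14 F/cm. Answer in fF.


Step 1: eps_Si = 11.7 * 8.854e-14 = 1.035918e-12 F/cm
Step 2: W in cm = 2.51 * 1e-4 = 2.51e-04 cm
Step 3: C = 1.035918e-12 * 7.370e-05 / 2.51e-04 = 3.041719e-13 F
Step 4: C = 304.17 fF

304.17


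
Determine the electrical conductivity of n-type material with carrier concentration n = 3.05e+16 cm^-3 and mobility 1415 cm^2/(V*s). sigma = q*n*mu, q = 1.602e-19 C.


Step 1: sigma = q * n * mu
Step 2: sigma = 1.602e-19 * 3.05e+16 * 1415
Step 3: sigma = 6.914e+00 S/cm

6.914e+00


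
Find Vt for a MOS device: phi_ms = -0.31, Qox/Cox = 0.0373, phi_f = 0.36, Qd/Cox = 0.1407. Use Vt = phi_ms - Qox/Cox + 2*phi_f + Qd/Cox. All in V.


Step 1: Vt = phi_ms - Qox/Cox + 2*phi_f + Qd/Cox
Step 2: Vt = -0.31 - 0.0373 + 2*0.36 + 0.1407
Step 3: Vt = -0.31 - 0.0373 + 0.72 + 0.1407
Step 4: Vt = 0.5134 V

0.5134


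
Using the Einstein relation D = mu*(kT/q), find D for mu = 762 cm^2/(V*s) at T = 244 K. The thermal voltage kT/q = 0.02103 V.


Step 1: D = mu * (kT/q)
Step 2: D = 762 * 0.02103
Step 3: D = 16.02 cm^2/s

16.02


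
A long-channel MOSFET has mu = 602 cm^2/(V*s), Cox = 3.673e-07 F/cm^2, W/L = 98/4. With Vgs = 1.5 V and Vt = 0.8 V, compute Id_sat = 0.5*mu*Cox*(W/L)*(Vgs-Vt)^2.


Step 1: Overdrive voltage Vov = Vgs - Vt = 1.5 - 0.8 = 0.7 V
Step 2: W/L = 98/4 = 24.5
Step 3: Id = 0.5 * 602 * 3.673e-07 * 24.5 * 0.7^2
Step 4: Id = 1.33e-03 A

1.33e-03


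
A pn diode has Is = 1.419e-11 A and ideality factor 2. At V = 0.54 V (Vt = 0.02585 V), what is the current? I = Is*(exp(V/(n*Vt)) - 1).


Step 1: V/(n*Vt) = 0.54/(2*0.02585) = 10.4449
Step 2: exp(10.4449) = 3.4369e+04
Step 3: I = 1.419e-11 * (3.4369e+04 - 1) = 4.88e-07 A

4.88e-07


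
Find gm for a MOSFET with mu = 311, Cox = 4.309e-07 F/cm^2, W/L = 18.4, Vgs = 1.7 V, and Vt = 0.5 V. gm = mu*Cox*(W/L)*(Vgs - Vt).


Step 1: Vov = Vgs - Vt = 1.7 - 0.5 = 1.2 V
Step 2: gm = mu * Cox * (W/L) * Vov
Step 3: gm = 311 * 4.309e-07 * 18.4 * 1.2 = 2.96e-03 S

2.96e-03


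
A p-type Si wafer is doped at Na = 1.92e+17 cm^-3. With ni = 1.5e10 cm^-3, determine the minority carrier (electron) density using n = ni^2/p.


Step 1: Majority hole concentration p ≈ Na = 1.92e+17 cm^-3
Step 2: n = ni^2 / Na = (1.5e10)^2 / 1.92e+17
Step 3: n = 1.17e+03 cm^-3

1.17e+03


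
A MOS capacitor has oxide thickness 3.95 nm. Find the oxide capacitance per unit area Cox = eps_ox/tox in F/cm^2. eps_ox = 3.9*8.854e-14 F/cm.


Step 1: eps_ox = 3.9 * 8.854e-14 = 3.45306e-13 F/cm
Step 2: tox in cm = 3.95 nm * 1e-7 = 3.9500e-07 cm
Step 3: Cox = 3.45306e-13 / 3.9500e-07 = 8.74e-07 F/cm^2

8.74e-07


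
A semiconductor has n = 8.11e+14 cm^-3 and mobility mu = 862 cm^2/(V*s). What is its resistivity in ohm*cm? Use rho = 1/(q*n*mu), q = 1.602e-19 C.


Step 1: sigma = q * n * mu = 1.602e-19 * 8.11e+14 * 862 = 1.11993e-01 S/cm
Step 2: rho = 1 / sigma = 1 / 1.11993e-01 = 8.929 ohm*cm

8.929


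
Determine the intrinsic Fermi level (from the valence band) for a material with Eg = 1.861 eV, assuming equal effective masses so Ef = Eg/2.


Step 1: For an intrinsic semiconductor, the Fermi level sits at midgap.
Step 2: Ef = Eg / 2 = 1.861 / 2 = 0.9305 eV

0.9305


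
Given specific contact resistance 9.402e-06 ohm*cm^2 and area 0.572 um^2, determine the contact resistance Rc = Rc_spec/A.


Step 1: Convert area to cm^2: 0.572 um^2 = 5.7200e-09 cm^2
Step 2: Rc = Rc_spec / A = 9.402e-06 / 5.7200e-09
Step 3: Rc = 1.64e+03 ohms

1.64e+03


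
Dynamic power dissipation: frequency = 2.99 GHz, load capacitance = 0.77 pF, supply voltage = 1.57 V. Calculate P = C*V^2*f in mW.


Step 1: V^2 = 1.57^2 = 2.4649 V^2
Step 2: P = C*V^2*f = 0.77e-12 F * 2.4649 * 2.99e9 Hz
Step 3: P = 5.67493927e-03 W
Step 4: P = 5.675 mW

5.675


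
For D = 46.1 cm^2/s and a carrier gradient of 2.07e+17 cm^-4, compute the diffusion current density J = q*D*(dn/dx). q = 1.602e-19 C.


Step 1: J = q * D * (dn/dx)
Step 2: J = 1.602e-19 * 46.1 * 2.07e+17
Step 3: J = 1.53e+00 A/cm^2

1.53e+00


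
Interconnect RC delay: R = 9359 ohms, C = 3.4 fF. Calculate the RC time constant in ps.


Step 1: tau = R * C
Step 2: tau = 9359 * 3.4 fF = 9359 * 3.4e-15 F
Step 3: tau = 3.18206e-11 s = 31.8206 ps

31.8206


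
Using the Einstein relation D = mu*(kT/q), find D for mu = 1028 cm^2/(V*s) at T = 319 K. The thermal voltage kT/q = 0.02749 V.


Step 1: D = mu * (kT/q)
Step 2: D = 1028 * 0.02749
Step 3: D = 28.26 cm^2/s

28.26


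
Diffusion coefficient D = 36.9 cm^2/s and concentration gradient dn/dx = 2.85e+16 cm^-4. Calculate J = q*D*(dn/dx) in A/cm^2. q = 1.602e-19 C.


Step 1: J = q * D * (dn/dx)
Step 2: J = 1.602e-19 * 36.9 * 2.85e+16
Step 3: J = 1.68e-01 A/cm^2

1.68e-01


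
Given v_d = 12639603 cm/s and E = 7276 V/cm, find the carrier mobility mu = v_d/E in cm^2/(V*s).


Step 1: mu = v_d / E
Step 2: mu = 12639603 / 7276
Step 3: mu = 1737.16 cm^2/(V*s)

1737.16


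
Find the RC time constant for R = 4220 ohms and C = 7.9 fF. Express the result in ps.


Step 1: tau = R * C
Step 2: tau = 4220 * 7.9 fF = 4220 * 7.9e-15 F
Step 3: tau = 3.3338e-11 s = 33.338 ps

33.338


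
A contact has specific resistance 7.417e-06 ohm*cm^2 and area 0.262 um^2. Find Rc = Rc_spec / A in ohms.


Step 1: Convert area to cm^2: 0.262 um^2 = 2.6200e-09 cm^2
Step 2: Rc = Rc_spec / A = 7.417e-06 / 2.6200e-09
Step 3: Rc = 2.83e+03 ohms

2.83e+03


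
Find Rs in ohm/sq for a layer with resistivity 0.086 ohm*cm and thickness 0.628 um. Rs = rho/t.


Step 1: Convert thickness to cm: t = 0.628 um = 6.2800e-05 cm
Step 2: Rs = rho / t = 0.086 / 6.2800e-05
Step 3: Rs = 1369.4 ohm/sq

1369.4


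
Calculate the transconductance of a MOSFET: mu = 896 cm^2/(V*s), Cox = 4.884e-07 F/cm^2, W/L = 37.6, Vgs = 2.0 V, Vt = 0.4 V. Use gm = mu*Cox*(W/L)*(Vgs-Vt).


Step 1: Vov = Vgs - Vt = 2.0 - 0.4 = 1.6 V
Step 2: gm = mu * Cox * (W/L) * Vov
Step 3: gm = 896 * 4.884e-07 * 37.6 * 1.6 = 2.63e-02 S

2.63e-02


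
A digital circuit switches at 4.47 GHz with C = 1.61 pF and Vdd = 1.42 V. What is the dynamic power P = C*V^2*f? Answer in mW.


Step 1: V^2 = 1.42^2 = 2.0164 V^2
Step 2: P = C*V^2*f = 1.61e-12 F * 2.0164 * 4.47e9 Hz
Step 3: P = 1.451142588e-02 W
Step 4: P = 14.511 mW

14.511


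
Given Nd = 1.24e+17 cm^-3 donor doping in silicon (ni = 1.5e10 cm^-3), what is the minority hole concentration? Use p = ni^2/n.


Step 1: Since Nd >> ni, n ≈ Nd = 1.24e+17 cm^-3
Step 2: p = ni^2 / n = (1.5e10)^2 / 1.24e+17
Step 3: p = 2.25e20 / 1.24e+17 = 1.81e+03 cm^-3

1.81e+03


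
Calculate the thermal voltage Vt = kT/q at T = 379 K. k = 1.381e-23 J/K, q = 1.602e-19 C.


Step 1: kT = 1.381e-23 * 379 = 5.23399e-21 J
Step 2: Vt = kT/q = 5.23399e-21 / 1.602e-19
Step 3: Vt = 0.03267 V

0.03267


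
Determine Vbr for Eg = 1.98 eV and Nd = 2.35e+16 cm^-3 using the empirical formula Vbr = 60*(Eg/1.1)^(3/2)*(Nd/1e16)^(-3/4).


Step 1: Eg/1.1 = 1.98/1.1 = 1.800000
Step 2: (Eg/1.1)^1.5 = 1.800000^1.5 = 2.414953
Step 3: (Nd/1e16)^(-0.75) = (2.35)^(-0.75) = 0.526865
Step 4: Vbr = 60 * 2.414953 * 0.526865 = 76.3 V

76.3


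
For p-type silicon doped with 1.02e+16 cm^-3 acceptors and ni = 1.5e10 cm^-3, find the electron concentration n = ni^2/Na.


Step 1: Majority hole concentration p ≈ Na = 1.02e+16 cm^-3
Step 2: n = ni^2 / Na = (1.5e10)^2 / 1.02e+16
Step 3: n = 2.21e+04 cm^-3

2.21e+04


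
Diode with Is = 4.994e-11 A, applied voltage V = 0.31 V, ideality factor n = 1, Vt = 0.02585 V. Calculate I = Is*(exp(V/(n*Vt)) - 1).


Step 1: V/(n*Vt) = 0.31/(1*0.02585) = 11.9923
Step 2: exp(11.9923) = 1.6151e+05
Step 3: I = 4.994e-11 * (1.6151e+05 - 1) = 8.07e-06 A

8.07e-06


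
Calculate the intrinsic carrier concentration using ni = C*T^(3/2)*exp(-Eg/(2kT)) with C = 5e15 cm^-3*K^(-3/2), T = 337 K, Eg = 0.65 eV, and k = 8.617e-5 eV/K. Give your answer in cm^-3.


Step 1: Compute kT = 8.617e-5 * 337 = 0.02903929 eV
Step 2: Exponent = -Eg/(2kT) = -0.65/(2*0.02903929) = -11.19173
Step 3: T^(3/2) = 337^1.5 = 6186.50
Step 4: ni = 5e15 * 6186.50 * exp(-11.19173) = 4.26e+14 cm^-3

4.26e+14


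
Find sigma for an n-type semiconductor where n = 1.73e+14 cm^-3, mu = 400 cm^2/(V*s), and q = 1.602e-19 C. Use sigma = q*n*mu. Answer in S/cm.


Step 1: sigma = q * n * mu
Step 2: sigma = 1.602e-19 * 1.73e+14 * 400
Step 3: sigma = 1.109e-02 S/cm

1.109e-02


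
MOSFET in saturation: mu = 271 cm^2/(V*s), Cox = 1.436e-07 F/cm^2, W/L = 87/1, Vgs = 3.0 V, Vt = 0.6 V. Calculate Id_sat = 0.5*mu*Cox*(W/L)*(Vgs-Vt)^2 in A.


Step 1: Overdrive voltage Vov = Vgs - Vt = 3.0 - 0.6 = 2.4 V
Step 2: W/L = 87/1 = 87
Step 3: Id = 0.5 * 271 * 1.436e-07 * 87 * 2.4^2
Step 4: Id = 9.75e-03 A

9.75e-03


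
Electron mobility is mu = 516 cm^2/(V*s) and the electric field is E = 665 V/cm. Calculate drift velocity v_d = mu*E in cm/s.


Step 1: v_d = mu * E
Step 2: v_d = 516 * 665 = 343140
Step 3: v_d = 3.43e+05 cm/s

3.43e+05


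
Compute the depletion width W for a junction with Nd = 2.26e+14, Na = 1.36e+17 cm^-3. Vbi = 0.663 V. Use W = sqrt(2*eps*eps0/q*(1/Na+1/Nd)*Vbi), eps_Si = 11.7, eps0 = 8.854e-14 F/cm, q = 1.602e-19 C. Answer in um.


Step 1: 1/Na + 1/Nd = 1/1.36e+17 + 1/2.26e+14 = 4.43213e-15
Step 2: 2*eps*eps0/q = 2*11.7*8.854e-14/1.602e-19 = 1.293281e+07
Step 3: W^2 = 1.293281e+07 * 4.43213e-15 * 0.663 = 3.80031e-08
Step 4: W = sqrt(3.80031e-08) = 1.949e-04 cm = 1.949 um

1.949


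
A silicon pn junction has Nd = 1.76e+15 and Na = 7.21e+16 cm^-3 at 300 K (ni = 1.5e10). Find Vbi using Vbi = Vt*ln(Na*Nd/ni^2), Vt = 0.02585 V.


Step 1: Compute Na*Nd/ni^2 = 7.21e+16 * 1.76e+15 / (1.5e10)^2 = 5.6398e+11
Step 2: ln(5.6398e+11) = 27.0583
Step 3: Vbi = 0.02585 * 27.0583 = 0.699 V

0.699


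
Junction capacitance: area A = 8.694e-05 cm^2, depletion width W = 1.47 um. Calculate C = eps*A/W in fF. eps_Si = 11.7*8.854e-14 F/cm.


Step 1: eps_Si = 11.7 * 8.854e-14 = 1.035918e-12 F/cm
Step 2: W in cm = 1.47 * 1e-4 = 1.47e-04 cm
Step 3: C = 1.035918e-12 * 8.694e-05 / 1.47e-04 = 6.126715e-13 F
Step 4: C = 612.67 fF

612.67


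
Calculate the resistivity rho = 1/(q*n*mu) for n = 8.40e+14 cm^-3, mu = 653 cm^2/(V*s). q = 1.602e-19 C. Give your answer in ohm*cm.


Step 1: sigma = q * n * mu = 1.602e-19 * 8.40e+14 * 653 = 8.78729e-02 S/cm
Step 2: rho = 1 / sigma = 1 / 8.78729e-02 = 11.38 ohm*cm

11.38


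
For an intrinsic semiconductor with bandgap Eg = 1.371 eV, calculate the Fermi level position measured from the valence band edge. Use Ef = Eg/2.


Step 1: For an intrinsic semiconductor, the Fermi level sits at midgap.
Step 2: Ef = Eg / 2 = 1.371 / 2 = 0.6855 eV

0.6855


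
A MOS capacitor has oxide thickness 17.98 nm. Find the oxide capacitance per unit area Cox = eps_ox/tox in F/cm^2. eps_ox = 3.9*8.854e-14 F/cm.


Step 1: eps_ox = 3.9 * 8.854e-14 = 3.45306e-13 F/cm
Step 2: tox in cm = 17.98 nm * 1e-7 = 1.7980e-06 cm
Step 3: Cox = 3.45306e-13 / 1.7980e-06 = 1.92e-07 F/cm^2

1.92e-07


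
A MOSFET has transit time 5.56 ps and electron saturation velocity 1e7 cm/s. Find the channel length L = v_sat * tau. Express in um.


Step 1: tau in seconds = 5.56 ps * 1e-12 = 5.5600e-12 s
Step 2: L = v_sat * tau = 1e7 * 5.5600e-12 = 5.5600e-05 cm
Step 3: L in um = 5.5600e-05 * 1e4 = 0.556 um

0.556


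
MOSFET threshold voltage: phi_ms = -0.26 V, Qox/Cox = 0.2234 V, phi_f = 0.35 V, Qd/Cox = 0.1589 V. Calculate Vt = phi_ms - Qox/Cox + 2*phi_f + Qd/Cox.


Step 1: Vt = phi_ms - Qox/Cox + 2*phi_f + Qd/Cox
Step 2: Vt = -0.26 - 0.2234 + 2*0.35 + 0.1589
Step 3: Vt = -0.26 - 0.2234 + 0.7 + 0.1589
Step 4: Vt = 0.3755 V

0.3755


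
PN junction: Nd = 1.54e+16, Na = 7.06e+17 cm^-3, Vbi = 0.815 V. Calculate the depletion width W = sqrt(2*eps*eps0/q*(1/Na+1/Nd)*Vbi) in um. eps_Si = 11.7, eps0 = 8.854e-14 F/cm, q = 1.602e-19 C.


Step 1: 1/Na + 1/Nd = 1/7.06e+17 + 1/1.54e+16 = 6.63515e-17
Step 2: 2*eps*eps0/q = 2*11.7*8.854e-14/1.602e-19 = 1.293281e+07
Step 3: W^2 = 1.293281e+07 * 6.63515e-17 * 0.815 = 6.99361e-10
Step 4: W = sqrt(6.99361e-10) = 2.645e-05 cm = 0.2645 um

0.2645


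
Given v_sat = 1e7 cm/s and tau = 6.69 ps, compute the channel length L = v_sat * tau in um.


Step 1: tau in seconds = 6.69 ps * 1e-12 = 6.6900e-12 s
Step 2: L = v_sat * tau = 1e7 * 6.6900e-12 = 6.6900e-05 cm
Step 3: L in um = 6.6900e-05 * 1e4 = 0.669 um

0.669


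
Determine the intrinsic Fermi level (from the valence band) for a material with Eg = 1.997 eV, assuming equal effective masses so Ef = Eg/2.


Step 1: For an intrinsic semiconductor, the Fermi level sits at midgap.
Step 2: Ef = Eg / 2 = 1.997 / 2 = 0.9985 eV

0.9985


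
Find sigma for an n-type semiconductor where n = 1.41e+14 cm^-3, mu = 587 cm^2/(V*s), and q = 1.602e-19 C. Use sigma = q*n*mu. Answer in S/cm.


Step 1: sigma = q * n * mu
Step 2: sigma = 1.602e-19 * 1.41e+14 * 587
Step 3: sigma = 1.326e-02 S/cm

1.326e-02


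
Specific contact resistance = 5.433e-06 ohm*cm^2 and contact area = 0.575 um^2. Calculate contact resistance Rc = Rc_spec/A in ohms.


Step 1: Convert area to cm^2: 0.575 um^2 = 5.7500e-09 cm^2
Step 2: Rc = Rc_spec / A = 5.433e-06 / 5.7500e-09
Step 3: Rc = 9.45e+02 ohms

9.45e+02


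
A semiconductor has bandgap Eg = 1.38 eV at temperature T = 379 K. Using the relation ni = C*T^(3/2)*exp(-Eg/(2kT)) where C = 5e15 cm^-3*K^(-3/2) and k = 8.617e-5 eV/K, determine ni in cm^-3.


Step 1: Compute kT = 8.617e-5 * 379 = 0.03265843 eV
Step 2: Exponent = -Eg/(2kT) = -1.38/(2*0.03265843) = -21.12778
Step 3: T^(3/2) = 379^1.5 = 7378.34
Step 4: ni = 5e15 * 7378.34 * exp(-21.12778) = 2.46e+10 cm^-3

2.46e+10


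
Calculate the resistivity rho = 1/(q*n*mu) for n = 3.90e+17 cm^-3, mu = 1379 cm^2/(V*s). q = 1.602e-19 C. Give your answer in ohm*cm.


Step 1: sigma = q * n * mu = 1.602e-19 * 3.90e+17 * 1379 = 8.61572e+01 S/cm
Step 2: rho = 1 / sigma = 1 / 8.61572e+01 = 0.01161 ohm*cm

0.01161


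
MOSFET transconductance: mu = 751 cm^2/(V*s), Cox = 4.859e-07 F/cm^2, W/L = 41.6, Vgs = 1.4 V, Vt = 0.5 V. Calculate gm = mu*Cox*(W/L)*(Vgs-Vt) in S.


Step 1: Vov = Vgs - Vt = 1.4 - 0.5 = 0.9 V
Step 2: gm = mu * Cox * (W/L) * Vov
Step 3: gm = 751 * 4.859e-07 * 41.6 * 0.9 = 1.37e-02 S

1.37e-02


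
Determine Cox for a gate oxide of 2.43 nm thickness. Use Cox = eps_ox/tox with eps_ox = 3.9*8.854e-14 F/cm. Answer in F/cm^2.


Step 1: eps_ox = 3.9 * 8.854e-14 = 3.45306e-13 F/cm
Step 2: tox in cm = 2.43 nm * 1e-7 = 2.4300e-07 cm
Step 3: Cox = 3.45306e-13 / 2.4300e-07 = 1.42e-06 F/cm^2

1.42e-06


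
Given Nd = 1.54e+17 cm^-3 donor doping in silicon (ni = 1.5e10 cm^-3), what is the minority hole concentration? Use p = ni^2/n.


Step 1: Since Nd >> ni, n ≈ Nd = 1.54e+17 cm^-3
Step 2: p = ni^2 / n = (1.5e10)^2 / 1.54e+17
Step 3: p = 2.25e20 / 1.54e+17 = 1.46e+03 cm^-3

1.46e+03


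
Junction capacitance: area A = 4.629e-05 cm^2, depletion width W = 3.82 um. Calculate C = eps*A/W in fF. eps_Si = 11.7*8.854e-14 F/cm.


Step 1: eps_Si = 11.7 * 8.854e-14 = 1.035918e-12 F/cm
Step 2: W in cm = 3.82 * 1e-4 = 3.82e-04 cm
Step 3: C = 1.035918e-12 * 4.629e-05 / 3.82e-04 = 1.255305e-13 F
Step 4: C = 125.53 fF

125.53


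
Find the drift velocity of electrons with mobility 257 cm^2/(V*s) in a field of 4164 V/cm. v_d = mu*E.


Step 1: v_d = mu * E
Step 2: v_d = 257 * 4164 = 1070148
Step 3: v_d = 1.07e+06 cm/s

1.07e+06


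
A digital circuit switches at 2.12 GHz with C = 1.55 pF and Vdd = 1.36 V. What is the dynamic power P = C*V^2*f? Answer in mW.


Step 1: V^2 = 1.36^2 = 1.8496 V^2
Step 2: P = C*V^2*f = 1.55e-12 F * 1.8496 * 2.12e9 Hz
Step 3: P = 6.0777856e-03 W
Step 4: P = 6.078 mW

6.078


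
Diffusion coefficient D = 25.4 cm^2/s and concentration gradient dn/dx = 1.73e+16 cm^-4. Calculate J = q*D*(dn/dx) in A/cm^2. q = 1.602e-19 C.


Step 1: J = q * D * (dn/dx)
Step 2: J = 1.602e-19 * 25.4 * 1.73e+16
Step 3: J = 7.04e-02 A/cm^2

7.04e-02


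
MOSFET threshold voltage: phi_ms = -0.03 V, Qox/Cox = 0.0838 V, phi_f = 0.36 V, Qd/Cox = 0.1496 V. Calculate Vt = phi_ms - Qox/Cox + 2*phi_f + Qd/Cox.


Step 1: Vt = phi_ms - Qox/Cox + 2*phi_f + Qd/Cox
Step 2: Vt = -0.03 - 0.0838 + 2*0.36 + 0.1496
Step 3: Vt = -0.03 - 0.0838 + 0.72 + 0.1496
Step 4: Vt = 0.7558 V

0.7558


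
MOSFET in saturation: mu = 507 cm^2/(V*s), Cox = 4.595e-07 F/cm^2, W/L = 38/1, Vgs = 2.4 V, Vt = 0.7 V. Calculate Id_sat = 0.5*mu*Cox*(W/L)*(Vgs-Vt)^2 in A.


Step 1: Overdrive voltage Vov = Vgs - Vt = 2.4 - 0.7 = 1.7 V
Step 2: W/L = 38/1 = 38
Step 3: Id = 0.5 * 507 * 4.595e-07 * 38 * 1.7^2
Step 4: Id = 1.28e-02 A

1.28e-02


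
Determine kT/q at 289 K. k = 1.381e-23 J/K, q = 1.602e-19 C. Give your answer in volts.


Step 1: kT = 1.381e-23 * 289 = 3.99109e-21 J
Step 2: Vt = kT/q = 3.99109e-21 / 1.602e-19
Step 3: Vt = 0.02491 V

0.02491


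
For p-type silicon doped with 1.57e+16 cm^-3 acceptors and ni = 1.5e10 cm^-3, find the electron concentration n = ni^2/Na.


Step 1: Majority hole concentration p ≈ Na = 1.57e+16 cm^-3
Step 2: n = ni^2 / Na = (1.5e10)^2 / 1.57e+16
Step 3: n = 1.43e+04 cm^-3

1.43e+04


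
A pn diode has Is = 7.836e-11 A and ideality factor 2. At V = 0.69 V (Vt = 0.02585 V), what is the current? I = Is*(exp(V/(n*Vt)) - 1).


Step 1: V/(n*Vt) = 0.69/(2*0.02585) = 13.3462
Step 2: exp(13.3462) = 6.2543e+05
Step 3: I = 7.836e-11 * (6.2543e+05 - 1) = 4.90e-05 A

4.90e-05


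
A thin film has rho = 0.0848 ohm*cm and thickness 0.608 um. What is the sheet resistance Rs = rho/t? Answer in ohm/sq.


Step 1: Convert thickness to cm: t = 0.608 um = 6.0800e-05 cm
Step 2: Rs = rho / t = 0.0848 / 6.0800e-05
Step 3: Rs = 1394.7 ohm/sq

1394.7


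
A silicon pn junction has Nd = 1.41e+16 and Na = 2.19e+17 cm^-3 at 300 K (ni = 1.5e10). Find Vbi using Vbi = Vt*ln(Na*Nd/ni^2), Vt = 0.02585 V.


Step 1: Compute Na*Nd/ni^2 = 2.19e+17 * 1.41e+16 / (1.5e10)^2 = 1.3724e+13
Step 2: ln(1.3724e+13) = 30.2502
Step 3: Vbi = 0.02585 * 30.2502 = 0.782 V

0.782


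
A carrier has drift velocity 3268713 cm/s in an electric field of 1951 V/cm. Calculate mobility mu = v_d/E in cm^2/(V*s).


Step 1: mu = v_d / E
Step 2: mu = 3268713 / 1951
Step 3: mu = 1675.4 cm^2/(V*s)

1675.4


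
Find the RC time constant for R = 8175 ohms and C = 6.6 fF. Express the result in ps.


Step 1: tau = R * C
Step 2: tau = 8175 * 6.6 fF = 8175 * 6.6e-15 F
Step 3: tau = 5.3955e-11 s = 53.955 ps

53.955


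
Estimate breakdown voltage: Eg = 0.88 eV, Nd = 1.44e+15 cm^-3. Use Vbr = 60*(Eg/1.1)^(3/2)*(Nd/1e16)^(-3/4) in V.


Step 1: Eg/1.1 = 0.88/1.1 = 0.800000
Step 2: (Eg/1.1)^1.5 = 0.800000^1.5 = 0.715542
Step 3: (Nd/1e16)^(-0.75) = (0.144)^(-0.75) = 4.277875
Step 4: Vbr = 60 * 0.715542 * 4.277875 = 183.7 V

183.7


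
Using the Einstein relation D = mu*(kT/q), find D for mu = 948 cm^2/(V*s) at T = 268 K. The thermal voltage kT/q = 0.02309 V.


Step 1: D = mu * (kT/q)
Step 2: D = 948 * 0.02309
Step 3: D = 21.89 cm^2/s

21.89


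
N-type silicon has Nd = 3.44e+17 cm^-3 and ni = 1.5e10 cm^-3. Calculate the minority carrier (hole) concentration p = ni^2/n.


Step 1: Since Nd >> ni, n ≈ Nd = 3.44e+17 cm^-3
Step 2: p = ni^2 / n = (1.5e10)^2 / 3.44e+17
Step 3: p = 2.25e20 / 3.44e+17 = 6.54e+02 cm^-3

6.54e+02


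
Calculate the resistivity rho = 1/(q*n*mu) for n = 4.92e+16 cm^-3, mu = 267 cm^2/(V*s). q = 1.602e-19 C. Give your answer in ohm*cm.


Step 1: sigma = q * n * mu = 1.602e-19 * 4.92e+16 * 267 = 2.10445e+00 S/cm
Step 2: rho = 1 / sigma = 1 / 2.10445e+00 = 0.4752 ohm*cm

0.4752


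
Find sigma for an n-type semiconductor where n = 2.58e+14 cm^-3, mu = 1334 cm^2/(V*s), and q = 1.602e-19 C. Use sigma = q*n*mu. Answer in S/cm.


Step 1: sigma = q * n * mu
Step 2: sigma = 1.602e-19 * 2.58e+14 * 1334
Step 3: sigma = 5.514e-02 S/cm

5.514e-02


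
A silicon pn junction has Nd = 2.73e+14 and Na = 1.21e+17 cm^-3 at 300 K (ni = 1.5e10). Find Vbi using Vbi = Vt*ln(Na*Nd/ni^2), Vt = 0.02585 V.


Step 1: Compute Na*Nd/ni^2 = 1.21e+17 * 2.73e+14 / (1.5e10)^2 = 1.4681e+11
Step 2: ln(1.4681e+11) = 25.7124
Step 3: Vbi = 0.02585 * 25.7124 = 0.665 V

0.665


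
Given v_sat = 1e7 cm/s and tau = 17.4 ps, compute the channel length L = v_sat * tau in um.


Step 1: tau in seconds = 17.4 ps * 1e-12 = 1.7400e-11 s
Step 2: L = v_sat * tau = 1e7 * 1.7400e-11 = 1.7400e-04 cm
Step 3: L in um = 1.7400e-04 * 1e4 = 1.74 um

1.74


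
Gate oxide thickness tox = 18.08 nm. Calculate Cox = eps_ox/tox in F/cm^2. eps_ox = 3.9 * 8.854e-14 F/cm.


Step 1: eps_ox = 3.9 * 8.854e-14 = 3.45306e-13 F/cm
Step 2: tox in cm = 18.08 nm * 1e-7 = 1.8080e-06 cm
Step 3: Cox = 3.45306e-13 / 1.8080e-06 = 1.91e-07 F/cm^2

1.91e-07


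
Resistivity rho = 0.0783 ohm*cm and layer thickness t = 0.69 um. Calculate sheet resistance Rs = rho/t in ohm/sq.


Step 1: Convert thickness to cm: t = 0.69 um = 6.9000e-05 cm
Step 2: Rs = rho / t = 0.0783 / 6.9000e-05
Step 3: Rs = 1134.8 ohm/sq

1134.8


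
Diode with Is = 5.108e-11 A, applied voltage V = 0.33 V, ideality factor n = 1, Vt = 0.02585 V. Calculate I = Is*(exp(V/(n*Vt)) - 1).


Step 1: V/(n*Vt) = 0.33/(1*0.02585) = 12.7660
Step 2: exp(12.7660) = 3.5011e+05
Step 3: I = 5.108e-11 * (3.5011e+05 - 1) = 1.79e-05 A

1.79e-05


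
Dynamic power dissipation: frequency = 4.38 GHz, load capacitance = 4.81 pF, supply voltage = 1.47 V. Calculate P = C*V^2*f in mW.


Step 1: V^2 = 1.47^2 = 2.1609 V^2
Step 2: P = C*V^2*f = 4.81e-12 F * 2.1609 * 4.38e9 Hz
Step 3: P = 4.552540902e-02 W
Step 4: P = 45.525 mW

45.525


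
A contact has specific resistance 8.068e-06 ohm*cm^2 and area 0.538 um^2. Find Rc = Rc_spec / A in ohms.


Step 1: Convert area to cm^2: 0.538 um^2 = 5.3800e-09 cm^2
Step 2: Rc = Rc_spec / A = 8.068e-06 / 5.3800e-09
Step 3: Rc = 1.50e+03 ohms

1.50e+03


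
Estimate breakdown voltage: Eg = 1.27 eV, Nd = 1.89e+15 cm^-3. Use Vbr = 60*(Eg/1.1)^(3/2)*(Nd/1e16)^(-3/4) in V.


Step 1: Eg/1.1 = 1.27/1.1 = 1.154545
Step 2: (Eg/1.1)^1.5 = 1.154545^1.5 = 1.240556
Step 3: (Nd/1e16)^(-0.75) = (0.189)^(-0.75) = 3.488620
Step 4: Vbr = 60 * 1.240556 * 3.488620 = 259.7 V

259.7


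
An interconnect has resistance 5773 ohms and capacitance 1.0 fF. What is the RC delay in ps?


Step 1: tau = R * C
Step 2: tau = 5773 * 1.0 fF = 5773 * 1.0e-15 F
Step 3: tau = 5.773e-12 s = 5.773 ps

5.773


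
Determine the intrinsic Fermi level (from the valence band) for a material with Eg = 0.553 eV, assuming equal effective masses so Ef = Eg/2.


Step 1: For an intrinsic semiconductor, the Fermi level sits at midgap.
Step 2: Ef = Eg / 2 = 0.553 / 2 = 0.2765 eV

0.2765


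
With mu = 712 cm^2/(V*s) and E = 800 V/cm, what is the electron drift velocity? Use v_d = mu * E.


Step 1: v_d = mu * E
Step 2: v_d = 712 * 800 = 569600
Step 3: v_d = 5.70e+05 cm/s

5.70e+05


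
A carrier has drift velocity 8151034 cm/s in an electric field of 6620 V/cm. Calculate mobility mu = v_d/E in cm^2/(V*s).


Step 1: mu = v_d / E
Step 2: mu = 8151034 / 6620
Step 3: mu = 1231.27 cm^2/(V*s)

1231.27


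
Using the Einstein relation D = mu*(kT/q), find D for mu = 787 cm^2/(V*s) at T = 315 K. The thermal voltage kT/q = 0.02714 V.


Step 1: D = mu * (kT/q)
Step 2: D = 787 * 0.02714
Step 3: D = 21.36 cm^2/s

21.36


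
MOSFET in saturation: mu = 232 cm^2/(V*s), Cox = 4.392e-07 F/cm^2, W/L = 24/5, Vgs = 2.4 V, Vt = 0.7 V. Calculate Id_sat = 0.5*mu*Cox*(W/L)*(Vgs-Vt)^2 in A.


Step 1: Overdrive voltage Vov = Vgs - Vt = 2.4 - 0.7 = 1.7 V
Step 2: W/L = 24/5 = 4.8
Step 3: Id = 0.5 * 232 * 4.392e-07 * 4.8 * 1.7^2
Step 4: Id = 7.07e-04 A

7.07e-04


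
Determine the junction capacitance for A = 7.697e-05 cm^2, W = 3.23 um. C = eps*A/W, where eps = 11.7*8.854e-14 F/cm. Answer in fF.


Step 1: eps_Si = 11.7 * 8.854e-14 = 1.035918e-12 F/cm
Step 2: W in cm = 3.23 * 1e-4 = 3.23e-04 cm
Step 3: C = 1.035918e-12 * 7.697e-05 / 3.23e-04 = 2.468564e-13 F
Step 4: C = 246.86 fF

246.86


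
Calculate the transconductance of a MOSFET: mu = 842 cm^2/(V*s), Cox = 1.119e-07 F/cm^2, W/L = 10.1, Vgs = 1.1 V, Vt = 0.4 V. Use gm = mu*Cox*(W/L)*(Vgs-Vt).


Step 1: Vov = Vgs - Vt = 1.1 - 0.4 = 0.7 V
Step 2: gm = mu * Cox * (W/L) * Vov
Step 3: gm = 842 * 1.119e-07 * 10.1 * 0.7 = 6.66e-04 S

6.66e-04


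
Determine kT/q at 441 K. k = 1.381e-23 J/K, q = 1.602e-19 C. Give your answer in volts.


Step 1: kT = 1.381e-23 * 441 = 6.09021e-21 J
Step 2: Vt = kT/q = 6.09021e-21 / 1.602e-19
Step 3: Vt = 0.03802 V

0.03802


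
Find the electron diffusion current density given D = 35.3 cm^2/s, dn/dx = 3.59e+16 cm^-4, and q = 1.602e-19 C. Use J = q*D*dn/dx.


Step 1: J = q * D * (dn/dx)
Step 2: J = 1.602e-19 * 35.3 * 3.59e+16
Step 3: J = 2.03e-01 A/cm^2

2.03e-01


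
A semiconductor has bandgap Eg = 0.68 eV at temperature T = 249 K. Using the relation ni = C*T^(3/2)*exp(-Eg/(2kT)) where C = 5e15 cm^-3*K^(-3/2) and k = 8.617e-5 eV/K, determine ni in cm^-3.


Step 1: Compute kT = 8.617e-5 * 249 = 0.02145633 eV
Step 2: Exponent = -Eg/(2kT) = -0.68/(2*0.02145633) = -15.84614
Step 3: T^(3/2) = 249^1.5 = 3929.15
Step 4: ni = 5e15 * 3929.15 * exp(-15.84614) = 2.58e+12 cm^-3

2.58e+12


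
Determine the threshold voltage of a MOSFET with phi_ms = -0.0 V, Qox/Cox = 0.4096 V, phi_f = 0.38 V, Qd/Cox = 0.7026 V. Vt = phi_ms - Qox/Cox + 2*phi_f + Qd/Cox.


Step 1: Vt = phi_ms - Qox/Cox + 2*phi_f + Qd/Cox
Step 2: Vt = -0.0 - 0.4096 + 2*0.38 + 0.7026
Step 3: Vt = -0.0 - 0.4096 + 0.76 + 0.7026
Step 4: Vt = 1.053 V

1.053


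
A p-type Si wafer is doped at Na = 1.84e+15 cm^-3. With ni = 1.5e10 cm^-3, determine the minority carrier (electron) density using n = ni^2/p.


Step 1: Majority hole concentration p ≈ Na = 1.84e+15 cm^-3
Step 2: n = ni^2 / Na = (1.5e10)^2 / 1.84e+15
Step 3: n = 1.22e+05 cm^-3

1.22e+05


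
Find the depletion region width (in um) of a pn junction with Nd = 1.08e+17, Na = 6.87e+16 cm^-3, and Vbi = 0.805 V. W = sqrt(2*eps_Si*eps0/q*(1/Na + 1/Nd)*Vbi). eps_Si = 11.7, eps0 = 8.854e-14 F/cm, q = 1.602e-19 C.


Step 1: 1/Na + 1/Nd = 1/6.87e+16 + 1/1.08e+17 = 2.38153e-17
Step 2: 2*eps*eps0/q = 2*11.7*8.854e-14/1.602e-19 = 1.293281e+07
Step 3: W^2 = 1.293281e+07 * 2.38153e-17 * 0.805 = 2.47939e-10
Step 4: W = sqrt(2.47939e-10) = 1.575e-05 cm = 0.1575 um

0.1575


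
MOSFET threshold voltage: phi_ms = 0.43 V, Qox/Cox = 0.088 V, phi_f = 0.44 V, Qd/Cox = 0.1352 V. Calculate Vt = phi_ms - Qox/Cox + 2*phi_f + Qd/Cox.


Step 1: Vt = phi_ms - Qox/Cox + 2*phi_f + Qd/Cox
Step 2: Vt = 0.43 - 0.088 + 2*0.44 + 0.1352
Step 3: Vt = 0.43 - 0.088 + 0.88 + 0.1352
Step 4: Vt = 1.3572 V

1.3572


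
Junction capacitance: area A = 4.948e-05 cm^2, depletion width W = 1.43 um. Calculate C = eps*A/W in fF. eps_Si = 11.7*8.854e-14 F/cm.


Step 1: eps_Si = 11.7 * 8.854e-14 = 1.035918e-12 F/cm
Step 2: W in cm = 1.43 * 1e-4 = 1.43e-04 cm
Step 3: C = 1.035918e-12 * 4.948e-05 / 1.43e-04 = 3.584421e-13 F
Step 4: C = 358.44 fF

358.44


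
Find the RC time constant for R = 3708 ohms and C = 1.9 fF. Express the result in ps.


Step 1: tau = R * C
Step 2: tau = 3708 * 1.9 fF = 3708 * 1.9e-15 F
Step 3: tau = 7.0452e-12 s = 7.0452 ps

7.0452


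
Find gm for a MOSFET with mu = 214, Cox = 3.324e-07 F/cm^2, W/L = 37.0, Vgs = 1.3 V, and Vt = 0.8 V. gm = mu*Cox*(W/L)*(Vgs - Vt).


Step 1: Vov = Vgs - Vt = 1.3 - 0.8 = 0.5 V
Step 2: gm = mu * Cox * (W/L) * Vov
Step 3: gm = 214 * 3.324e-07 * 37.0 * 0.5 = 1.32e-03 S

1.32e-03


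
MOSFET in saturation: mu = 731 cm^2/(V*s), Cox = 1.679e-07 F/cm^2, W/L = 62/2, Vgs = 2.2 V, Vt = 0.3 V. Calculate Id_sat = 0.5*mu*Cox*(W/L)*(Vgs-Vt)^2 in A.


Step 1: Overdrive voltage Vov = Vgs - Vt = 2.2 - 0.3 = 1.9 V
Step 2: W/L = 62/2 = 31
Step 3: Id = 0.5 * 731 * 1.679e-07 * 31 * 1.9^2
Step 4: Id = 6.87e-03 A

6.87e-03


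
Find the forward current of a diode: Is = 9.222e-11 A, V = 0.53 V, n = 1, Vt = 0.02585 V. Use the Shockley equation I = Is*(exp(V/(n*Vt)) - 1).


Step 1: V/(n*Vt) = 0.53/(1*0.02585) = 20.5029
Step 2: exp(20.5029) = 8.0223e+08
Step 3: I = 9.222e-11 * (8.0223e+08 - 1) = 7.40e-02 A

7.40e-02


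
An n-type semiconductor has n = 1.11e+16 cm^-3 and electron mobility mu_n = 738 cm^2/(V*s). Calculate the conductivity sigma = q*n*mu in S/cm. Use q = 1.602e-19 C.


Step 1: sigma = q * n * mu
Step 2: sigma = 1.602e-19 * 1.11e+16 * 738
Step 3: sigma = 1.312e+00 S/cm

1.312e+00


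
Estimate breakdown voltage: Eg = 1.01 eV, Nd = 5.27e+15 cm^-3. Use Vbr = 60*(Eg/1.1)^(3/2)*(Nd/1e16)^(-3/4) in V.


Step 1: Eg/1.1 = 1.01/1.1 = 0.918182
Step 2: (Eg/1.1)^1.5 = 0.918182^1.5 = 0.879819
Step 3: (Nd/1e16)^(-0.75) = (0.527)^(-0.75) = 1.616747
Step 4: Vbr = 60 * 0.879819 * 1.616747 = 85.3 V

85.3


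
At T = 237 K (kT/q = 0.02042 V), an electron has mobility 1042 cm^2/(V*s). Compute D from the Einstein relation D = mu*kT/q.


Step 1: D = mu * (kT/q)
Step 2: D = 1042 * 0.02042
Step 3: D = 21.28 cm^2/s

21.28


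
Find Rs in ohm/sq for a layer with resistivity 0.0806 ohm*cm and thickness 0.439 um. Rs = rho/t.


Step 1: Convert thickness to cm: t = 0.439 um = 4.3900e-05 cm
Step 2: Rs = rho / t = 0.0806 / 4.3900e-05
Step 3: Rs = 1836.0 ohm/sq

1836.0


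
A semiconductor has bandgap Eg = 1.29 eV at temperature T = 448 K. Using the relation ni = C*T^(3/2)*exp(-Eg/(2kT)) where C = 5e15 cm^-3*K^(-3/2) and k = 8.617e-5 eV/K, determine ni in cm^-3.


Step 1: Compute kT = 8.617e-5 * 448 = 0.03860416 eV
Step 2: Exponent = -Eg/(2kT) = -1.29/(2*0.03860416) = -16.70804
Step 3: T^(3/2) = 448^1.5 = 9482.37
Step 4: ni = 5e15 * 9482.37 * exp(-16.70804) = 2.63e+12 cm^-3

2.63e+12


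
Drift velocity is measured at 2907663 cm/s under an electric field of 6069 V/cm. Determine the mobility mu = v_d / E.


Step 1: mu = v_d / E
Step 2: mu = 2907663 / 6069
Step 3: mu = 479.1 cm^2/(V*s)

479.1


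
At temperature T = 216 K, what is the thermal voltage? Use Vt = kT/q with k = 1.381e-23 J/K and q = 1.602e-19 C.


Step 1: kT = 1.381e-23 * 216 = 2.98296e-21 J
Step 2: Vt = kT/q = 2.98296e-21 / 1.602e-19
Step 3: Vt = 0.01862 V

0.01862


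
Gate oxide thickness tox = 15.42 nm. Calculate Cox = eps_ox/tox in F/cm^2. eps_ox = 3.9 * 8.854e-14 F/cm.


Step 1: eps_ox = 3.9 * 8.854e-14 = 3.45306e-13 F/cm
Step 2: tox in cm = 15.42 nm * 1e-7 = 1.5420e-06 cm
Step 3: Cox = 3.45306e-13 / 1.5420e-06 = 2.24e-07 F/cm^2

2.24e-07


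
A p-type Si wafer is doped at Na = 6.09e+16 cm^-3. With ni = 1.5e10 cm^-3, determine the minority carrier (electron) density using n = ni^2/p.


Step 1: Majority hole concentration p ≈ Na = 6.09e+16 cm^-3
Step 2: n = ni^2 / Na = (1.5e10)^2 / 6.09e+16
Step 3: n = 3.69e+03 cm^-3

3.69e+03


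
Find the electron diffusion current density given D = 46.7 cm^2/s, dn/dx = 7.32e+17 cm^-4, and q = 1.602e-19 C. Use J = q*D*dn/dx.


Step 1: J = q * D * (dn/dx)
Step 2: J = 1.602e-19 * 46.7 * 7.32e+17
Step 3: J = 5.48e+00 A/cm^2

5.48e+00


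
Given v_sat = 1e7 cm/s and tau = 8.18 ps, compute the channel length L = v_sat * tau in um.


Step 1: tau in seconds = 8.18 ps * 1e-12 = 8.1800e-12 s
Step 2: L = v_sat * tau = 1e7 * 8.1800e-12 = 8.1800e-05 cm
Step 3: L in um = 8.1800e-05 * 1e4 = 0.818 um

0.818


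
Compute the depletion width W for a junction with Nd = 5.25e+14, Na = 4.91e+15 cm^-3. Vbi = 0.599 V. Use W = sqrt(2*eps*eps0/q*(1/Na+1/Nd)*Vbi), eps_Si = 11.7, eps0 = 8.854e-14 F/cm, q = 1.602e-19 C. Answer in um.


Step 1: 1/Na + 1/Nd = 1/4.91e+15 + 1/5.25e+14 = 2.10843e-15
Step 2: 2*eps*eps0/q = 2*11.7*8.854e-14/1.602e-19 = 1.293281e+07
Step 3: W^2 = 1.293281e+07 * 2.10843e-15 * 0.599 = 1.63335e-08
Step 4: W = sqrt(1.63335e-08) = 1.278e-04 cm = 1.278 um

1.278


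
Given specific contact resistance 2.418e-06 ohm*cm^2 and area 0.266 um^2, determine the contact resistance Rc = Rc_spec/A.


Step 1: Convert area to cm^2: 0.266 um^2 = 2.6600e-09 cm^2
Step 2: Rc = Rc_spec / A = 2.418e-06 / 2.6600e-09
Step 3: Rc = 9.09e+02 ohms

9.09e+02


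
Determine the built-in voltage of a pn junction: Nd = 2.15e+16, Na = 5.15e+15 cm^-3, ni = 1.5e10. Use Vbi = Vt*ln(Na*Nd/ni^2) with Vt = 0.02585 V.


Step 1: Compute Na*Nd/ni^2 = 5.15e+15 * 2.15e+16 / (1.5e10)^2 = 4.9211e+11
Step 2: ln(4.9211e+11) = 26.9220
Step 3: Vbi = 0.02585 * 26.9220 = 0.696 V

0.696


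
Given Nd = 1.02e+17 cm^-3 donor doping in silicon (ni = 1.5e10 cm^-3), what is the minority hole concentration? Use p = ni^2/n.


Step 1: Since Nd >> ni, n ≈ Nd = 1.02e+17 cm^-3
Step 2: p = ni^2 / n = (1.5e10)^2 / 1.02e+17
Step 3: p = 2.25e20 / 1.02e+17 = 2.21e+03 cm^-3

2.21e+03


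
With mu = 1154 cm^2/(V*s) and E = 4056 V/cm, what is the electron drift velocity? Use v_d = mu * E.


Step 1: v_d = mu * E
Step 2: v_d = 1154 * 4056 = 4680624
Step 3: v_d = 4.68e+06 cm/s

4.68e+06


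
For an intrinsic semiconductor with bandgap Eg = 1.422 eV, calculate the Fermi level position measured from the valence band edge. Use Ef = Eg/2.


Step 1: For an intrinsic semiconductor, the Fermi level sits at midgap.
Step 2: Ef = Eg / 2 = 1.422 / 2 = 0.711 eV

0.711


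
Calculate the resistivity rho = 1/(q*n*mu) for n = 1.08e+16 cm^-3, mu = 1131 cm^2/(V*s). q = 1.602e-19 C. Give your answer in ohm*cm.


Step 1: sigma = q * n * mu = 1.602e-19 * 1.08e+16 * 1131 = 1.95681e+00 S/cm
Step 2: rho = 1 / sigma = 1 / 1.95681e+00 = 0.511 ohm*cm

0.511


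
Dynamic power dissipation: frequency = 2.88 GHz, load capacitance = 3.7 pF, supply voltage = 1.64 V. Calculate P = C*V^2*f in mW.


Step 1: V^2 = 1.64^2 = 2.6896 V^2
Step 2: P = C*V^2*f = 3.7e-12 F * 2.6896 * 2.88e9 Hz
Step 3: P = 2.86603776e-02 W
Step 4: P = 28.66 mW

28.66


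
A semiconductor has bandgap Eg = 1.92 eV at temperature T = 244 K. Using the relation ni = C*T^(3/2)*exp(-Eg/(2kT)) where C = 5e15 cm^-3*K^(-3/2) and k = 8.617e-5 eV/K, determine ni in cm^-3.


Step 1: Compute kT = 8.617e-5 * 244 = 0.02102548 eV
Step 2: Exponent = -Eg/(2kT) = -1.92/(2*0.02102548) = -45.65889
Step 3: T^(3/2) = 244^1.5 = 3811.40
Step 4: ni = 5e15 * 3811.40 * exp(-45.65889) = 2.82e-01 cm^-3

2.82e-01


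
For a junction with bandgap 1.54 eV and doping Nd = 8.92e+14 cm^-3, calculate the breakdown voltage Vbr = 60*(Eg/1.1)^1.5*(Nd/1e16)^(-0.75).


Step 1: Eg/1.1 = 1.54/1.1 = 1.400000
Step 2: (Eg/1.1)^1.5 = 1.400000^1.5 = 1.656502
Step 3: (Nd/1e16)^(-0.75) = (0.0892)^(-0.75) = 6.126696
Step 4: Vbr = 60 * 1.656502 * 6.126696 = 608.9 V

608.9


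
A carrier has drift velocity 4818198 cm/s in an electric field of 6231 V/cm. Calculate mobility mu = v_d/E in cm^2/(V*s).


Step 1: mu = v_d / E
Step 2: mu = 4818198 / 6231
Step 3: mu = 773.26 cm^2/(V*s)

773.26


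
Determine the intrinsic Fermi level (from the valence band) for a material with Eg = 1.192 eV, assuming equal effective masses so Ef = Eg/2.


Step 1: For an intrinsic semiconductor, the Fermi level sits at midgap.
Step 2: Ef = Eg / 2 = 1.192 / 2 = 0.596 eV

0.596


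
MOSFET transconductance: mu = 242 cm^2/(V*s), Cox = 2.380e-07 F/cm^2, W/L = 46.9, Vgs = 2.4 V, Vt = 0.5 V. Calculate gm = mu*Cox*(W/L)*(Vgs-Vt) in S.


Step 1: Vov = Vgs - Vt = 2.4 - 0.5 = 1.9 V
Step 2: gm = mu * Cox * (W/L) * Vov
Step 3: gm = 242 * 2.380e-07 * 46.9 * 1.9 = 5.13e-03 S

5.13e-03


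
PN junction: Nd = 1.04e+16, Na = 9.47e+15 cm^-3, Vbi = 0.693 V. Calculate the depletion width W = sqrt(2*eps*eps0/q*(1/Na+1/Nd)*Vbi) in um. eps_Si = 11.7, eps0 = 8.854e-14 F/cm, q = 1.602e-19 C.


Step 1: 1/Na + 1/Nd = 1/9.47e+15 + 1/1.04e+16 = 2.01750e-16
Step 2: 2*eps*eps0/q = 2*11.7*8.854e-14/1.602e-19 = 1.293281e+07
Step 3: W^2 = 1.293281e+07 * 2.01750e-16 * 0.693 = 1.80817e-09
Step 4: W = sqrt(1.80817e-09) = 4.252e-05 cm = 0.4252 um

0.4252


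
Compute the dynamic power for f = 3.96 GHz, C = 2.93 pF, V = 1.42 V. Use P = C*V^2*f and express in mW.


Step 1: V^2 = 1.42^2 = 2.0164 V^2
Step 2: P = C*V^2*f = 2.93e-12 F * 2.0164 * 3.96e9 Hz
Step 3: P = 2.339588592e-02 W
Step 4: P = 23.396 mW

23.396


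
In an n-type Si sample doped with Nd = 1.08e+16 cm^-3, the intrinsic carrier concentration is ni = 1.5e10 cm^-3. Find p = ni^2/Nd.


Step 1: Since Nd >> ni, n ≈ Nd = 1.08e+16 cm^-3
Step 2: p = ni^2 / n = (1.5e10)^2 / 1.08e+16
Step 3: p = 2.25e20 / 1.08e+16 = 2.08e+04 cm^-3

2.08e+04


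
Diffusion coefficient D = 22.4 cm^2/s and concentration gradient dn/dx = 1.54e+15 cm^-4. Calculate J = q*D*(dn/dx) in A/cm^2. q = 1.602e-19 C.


Step 1: J = q * D * (dn/dx)
Step 2: J = 1.602e-19 * 22.4 * 1.54e+15
Step 3: J = 5.53e-03 A/cm^2

5.53e-03


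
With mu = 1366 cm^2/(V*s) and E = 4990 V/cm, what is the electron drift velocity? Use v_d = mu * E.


Step 1: v_d = mu * E
Step 2: v_d = 1366 * 4990 = 6816340
Step 3: v_d = 6.82e+06 cm/s

6.82e+06


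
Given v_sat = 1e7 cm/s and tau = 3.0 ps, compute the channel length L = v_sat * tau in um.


Step 1: tau in seconds = 3.0 ps * 1e-12 = 3.0000e-12 s
Step 2: L = v_sat * tau = 1e7 * 3.0000e-12 = 3.0000e-05 cm
Step 3: L in um = 3.0000e-05 * 1e4 = 0.3 um

0.3


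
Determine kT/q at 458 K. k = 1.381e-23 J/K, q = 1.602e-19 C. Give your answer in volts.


Step 1: kT = 1.381e-23 * 458 = 6.32498e-21 J
Step 2: Vt = kT/q = 6.32498e-21 / 1.602e-19
Step 3: Vt = 0.03948 V

0.03948


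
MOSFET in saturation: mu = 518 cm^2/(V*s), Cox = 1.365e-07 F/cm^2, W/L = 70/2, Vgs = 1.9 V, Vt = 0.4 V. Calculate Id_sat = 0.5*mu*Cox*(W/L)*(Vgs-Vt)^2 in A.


Step 1: Overdrive voltage Vov = Vgs - Vt = 1.9 - 0.4 = 1.5 V
Step 2: W/L = 70/2 = 35
Step 3: Id = 0.5 * 518 * 1.365e-07 * 35 * 1.5^2
Step 4: Id = 2.78e-03 A

2.78e-03


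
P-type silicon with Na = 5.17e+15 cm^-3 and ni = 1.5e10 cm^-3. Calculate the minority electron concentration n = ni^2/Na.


Step 1: Majority hole concentration p ≈ Na = 5.17e+15 cm^-3
Step 2: n = ni^2 / Na = (1.5e10)^2 / 5.17e+15
Step 3: n = 4.35e+04 cm^-3

4.35e+04


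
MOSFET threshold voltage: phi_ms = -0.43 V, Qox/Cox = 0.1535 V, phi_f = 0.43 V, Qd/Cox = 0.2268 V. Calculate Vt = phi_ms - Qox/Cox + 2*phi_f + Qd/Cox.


Step 1: Vt = phi_ms - Qox/Cox + 2*phi_f + Qd/Cox
Step 2: Vt = -0.43 - 0.1535 + 2*0.43 + 0.2268
Step 3: Vt = -0.43 - 0.1535 + 0.86 + 0.2268
Step 4: Vt = 0.5033 V

0.5033
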